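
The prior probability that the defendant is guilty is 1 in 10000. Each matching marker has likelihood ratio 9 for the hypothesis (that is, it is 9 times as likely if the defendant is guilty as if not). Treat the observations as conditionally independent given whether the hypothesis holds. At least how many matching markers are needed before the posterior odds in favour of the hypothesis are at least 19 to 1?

Prior odds: 0.0001 ÷ 0.9999 = 1/9999.
Likelihood ratio per matching marker = 9.
Target odds = 19.
Need (1/9999) × 9ⁿ ≥ 19, i.e. 9ⁿ ≥ 189981.
9⁵ = 59049 falls short of 189981 but 9⁶ = 531441 reaches it, so n = 6.

6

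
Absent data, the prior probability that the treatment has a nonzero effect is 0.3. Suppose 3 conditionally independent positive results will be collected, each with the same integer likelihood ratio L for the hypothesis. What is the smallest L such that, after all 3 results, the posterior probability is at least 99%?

7

Prior odds = 0.3/0.7 = 3/7.
Target odds = 0.99/0.01 = 99.
Need L³ ≥ 99 ÷ (3/7) = 231.
6³ = 216 < 231 ≤ 343 = 7³, so L = 7.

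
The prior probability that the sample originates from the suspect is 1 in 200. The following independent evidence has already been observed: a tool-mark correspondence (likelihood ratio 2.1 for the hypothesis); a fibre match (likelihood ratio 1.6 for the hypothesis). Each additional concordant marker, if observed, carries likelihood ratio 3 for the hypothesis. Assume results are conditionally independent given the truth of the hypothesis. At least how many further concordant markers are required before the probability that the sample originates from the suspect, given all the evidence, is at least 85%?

Prior odds = 0.005/0.995 = 1/199.
Combined Bayes factor of the evidence already in hand = 2.1 × 1.6 = 3.36.
Odds after that evidence = (1/199) × 3.36 = 84/4975.
Target odds = 0.85/0.15 = 17/3.
Need 3ⁿ ≥ 17/3 ÷ (84/4975) = 84575/252.
3⁵ = 243 falls short of 84575/252 but 3⁶ = 729 reaches it, so n = 6.

6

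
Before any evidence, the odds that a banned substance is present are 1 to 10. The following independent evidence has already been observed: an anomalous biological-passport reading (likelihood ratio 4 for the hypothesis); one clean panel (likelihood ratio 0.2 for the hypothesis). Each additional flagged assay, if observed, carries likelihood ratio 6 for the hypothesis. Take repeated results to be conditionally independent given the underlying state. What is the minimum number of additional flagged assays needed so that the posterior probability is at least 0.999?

6

Prior odds = 0.1.
Combined Bayes factor of the evidence already in hand = 4 × 0.2 = 0.8.
Odds after that evidence = 0.1 × 0.8 = 0.08.
Target odds = 0.999/0.001 = 999.
Need 6ⁿ ≥ 999 ÷ 0.08 = 12487.5.
6⁵ = 7776 falls short of 12487.5 but 6⁶ = 46656 reaches it, so n = 6.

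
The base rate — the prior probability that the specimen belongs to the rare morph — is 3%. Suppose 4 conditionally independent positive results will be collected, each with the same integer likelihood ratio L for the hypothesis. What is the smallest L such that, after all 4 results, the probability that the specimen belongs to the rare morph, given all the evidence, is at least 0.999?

14

Prior odds = 0.03/0.97 = 3/97.
Target odds = 0.999/0.001 = 999.
Need L⁴ ≥ 999 ÷ (3/97) = 32301.
13⁴ = 28561 < 32301 ≤ 38416 = 14⁴, so L = 14.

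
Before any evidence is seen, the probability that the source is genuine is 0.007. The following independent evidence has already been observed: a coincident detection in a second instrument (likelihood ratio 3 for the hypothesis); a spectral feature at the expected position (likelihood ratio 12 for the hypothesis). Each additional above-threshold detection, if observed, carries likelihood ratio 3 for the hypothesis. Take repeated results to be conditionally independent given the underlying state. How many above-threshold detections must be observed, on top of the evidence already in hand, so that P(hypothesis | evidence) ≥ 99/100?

6

Prior odds = 0.007/0.993 = 7/993.
Combined Bayes factor of the evidence already in hand = 3 × 12 = 36.
Odds after that evidence = (7/993) × 36 = 84/331.
Target odds = 0.99/0.01 = 99.
Need 3ⁿ ≥ 99 ÷ (84/331) = 10923/28.
3⁵ = 243 falls short of 10923/28 but 3⁶ = 729 reaches it, so n = 6.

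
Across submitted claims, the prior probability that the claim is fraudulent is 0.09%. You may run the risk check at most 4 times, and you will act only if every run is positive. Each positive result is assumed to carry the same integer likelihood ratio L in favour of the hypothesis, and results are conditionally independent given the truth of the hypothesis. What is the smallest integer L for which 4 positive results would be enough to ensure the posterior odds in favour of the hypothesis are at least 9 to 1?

10

Prior odds = 0.0009/0.9991 = 9/9991.
Target odds = 9.
Need L⁴ ≥ 9 ÷ (9/9991) = 9991.
9⁴ = 6561 < 9991 ≤ 10000 = 10⁴, so L = 10.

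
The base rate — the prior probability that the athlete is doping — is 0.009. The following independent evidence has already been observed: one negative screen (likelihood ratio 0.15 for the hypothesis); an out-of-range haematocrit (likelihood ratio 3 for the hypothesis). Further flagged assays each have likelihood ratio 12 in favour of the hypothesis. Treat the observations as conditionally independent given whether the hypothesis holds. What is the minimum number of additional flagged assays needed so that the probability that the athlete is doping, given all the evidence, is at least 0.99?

Prior odds = 0.009/0.991 = 9/991.
Combined Bayes factor of the evidence already in hand = 0.15 × 3 = 0.45.
Odds after that evidence = (9/991) × 0.45 = 81/19820.
Target odds = 0.99/0.01 = 99.
Need 12ⁿ ≥ 99 ÷ (81/19820) = 218020/9.
12⁴ = 20736 falls short of 218020/9 but 12⁵ = 248832 reaches it, so n = 5.

5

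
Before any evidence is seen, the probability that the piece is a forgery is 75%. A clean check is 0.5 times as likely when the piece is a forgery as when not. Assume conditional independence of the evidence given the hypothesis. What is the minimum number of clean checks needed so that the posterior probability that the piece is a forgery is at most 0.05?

Prior odds = 0.75/0.25 = 3.
Likelihood ratio per clean check = 0.5.
Target posterior odds = 0.05/0.95 = 1/19.
Need 3 × 0.5ⁿ ≤ 1/19, i.e. 0.5ⁿ ≤ 1/57.
0.5⁵ = 0.03125 is still above 1/57 but 0.5⁶ = 0.015625 is at or below it, so n = 6.

6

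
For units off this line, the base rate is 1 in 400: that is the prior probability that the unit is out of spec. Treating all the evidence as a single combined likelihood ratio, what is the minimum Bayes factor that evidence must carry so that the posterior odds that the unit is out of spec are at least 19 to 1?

Prior odds = 0.0025/0.9975 = 1/399.
Target odds = 19.
Required Bayes factor = 19 ÷ (1/399) = 7581.

7581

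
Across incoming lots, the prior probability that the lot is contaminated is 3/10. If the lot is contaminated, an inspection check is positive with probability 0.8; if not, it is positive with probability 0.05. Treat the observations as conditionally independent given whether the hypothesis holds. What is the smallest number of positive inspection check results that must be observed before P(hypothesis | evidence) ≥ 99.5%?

3

Prior odds: 0.3 ÷ 0.7 = 3/7.
Likelihood ratio of a positive = 0.8/0.05 = 16.
Target odds: 0.995 ÷ 0.005 = 199.
Require 16ⁿ ≥ 199 ÷ (3/7) = 1393/3.
16² = 256 falls short of 1393/3 but 16³ = 4096 reaches it, so n = 3.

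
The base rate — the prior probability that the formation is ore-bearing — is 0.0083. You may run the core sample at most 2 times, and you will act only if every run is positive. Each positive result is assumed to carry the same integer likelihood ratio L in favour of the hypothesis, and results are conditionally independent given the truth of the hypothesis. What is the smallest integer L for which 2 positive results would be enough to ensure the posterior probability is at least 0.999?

Prior odds = 0.0083/0.9917 = 83/9917.
Target odds = 0.999/0.001 = 999.
Need L² ≥ 999 ÷ (83/9917) = 9907083/83.
345² = 119025 < 9907083/83 ≤ 119716 = 346², so L = 346.

346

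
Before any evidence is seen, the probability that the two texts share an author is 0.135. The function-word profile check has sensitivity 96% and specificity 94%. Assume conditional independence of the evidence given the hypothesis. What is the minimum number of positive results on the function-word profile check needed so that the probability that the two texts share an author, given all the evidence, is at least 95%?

Prior odds: 0.135 ÷ 0.865 = 27/173.
False-positive rate = 1 − 0.94 = 0.06; likelihood ratio of a positive = 0.96/0.06 = 16.
Target posterior odds = 0.95/0.05 = 19.
Need (27/173) × 16ⁿ ≥ 19, i.e. 16ⁿ ≥ 3287/27.
16¹ = 16 falls short of 3287/27 but 16² = 256 reaches it, so n = 2.

2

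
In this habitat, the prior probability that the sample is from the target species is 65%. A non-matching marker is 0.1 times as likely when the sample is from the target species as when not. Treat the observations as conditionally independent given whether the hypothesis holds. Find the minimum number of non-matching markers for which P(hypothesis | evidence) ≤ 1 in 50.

2

Prior odds: 0.65 ÷ 0.35 = 13/7.
Likelihood ratio per non-matching marker = 0.1.
Target posterior odds = 0.02/0.98 = 1/49.
Require 0.1ⁿ ≤ 1/49 ÷ (13/7) = 1/91.
0.1¹ = 0.1 is still above 1/91 but 0.1² = 0.01 is at or below it, so n = 2.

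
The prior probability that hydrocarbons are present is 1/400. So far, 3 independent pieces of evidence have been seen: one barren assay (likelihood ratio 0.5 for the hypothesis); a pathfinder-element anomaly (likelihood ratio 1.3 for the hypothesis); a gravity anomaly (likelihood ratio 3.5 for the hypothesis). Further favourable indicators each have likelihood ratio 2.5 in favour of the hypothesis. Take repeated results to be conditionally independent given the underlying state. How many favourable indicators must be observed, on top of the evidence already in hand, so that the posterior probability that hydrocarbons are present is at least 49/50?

Prior odds = 0.0025/0.9975 = 1/399.
Combined Bayes factor of the evidence already in hand = 0.5 × 1.3 × 3.5 = 2.275.
Odds after that evidence = (1/399) × 2.275 = 13/2280.
Target odds = 0.98/0.02 = 49.
Need 2.5ⁿ ≥ 49 ÷ (13/2280) = 111720/13.
2.5⁹ = 1953125/512 falls short of 111720/13 but 2.5¹⁰ = 9765625/1024 reaches it, so n = 10.

10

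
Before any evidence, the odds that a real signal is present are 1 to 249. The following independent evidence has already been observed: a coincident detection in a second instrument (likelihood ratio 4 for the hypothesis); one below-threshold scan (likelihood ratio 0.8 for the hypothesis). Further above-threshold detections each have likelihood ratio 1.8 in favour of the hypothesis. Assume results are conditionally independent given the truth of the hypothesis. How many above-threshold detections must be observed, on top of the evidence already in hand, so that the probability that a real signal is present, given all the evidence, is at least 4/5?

Prior odds = 1/249.
Combined Bayes factor of the evidence already in hand = 4 × 0.8 = 3.2.
Odds after that evidence = (1/249) × 3.2 = 16/1245.
Target odds = 0.8/0.2 = 4.
Need 1.8ⁿ ≥ 4 ÷ (16/1245) = 311.25.
1.8⁹ = 387420489/1953125 falls short of 311.25 but 1.8¹⁰ ≈357.047 reaches it, so n = 10.

10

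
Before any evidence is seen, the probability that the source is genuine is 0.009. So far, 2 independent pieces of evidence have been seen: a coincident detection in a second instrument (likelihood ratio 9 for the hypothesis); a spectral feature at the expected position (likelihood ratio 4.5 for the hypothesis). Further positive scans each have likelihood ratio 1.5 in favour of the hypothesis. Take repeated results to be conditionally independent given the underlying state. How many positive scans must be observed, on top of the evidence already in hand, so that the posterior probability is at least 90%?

Prior odds = 0.009/0.991 = 9/991.
Combined Bayes factor of the evidence already in hand = 9 × 4.5 = 40.5.
Odds after that evidence = (9/991) × 40.5 = 729/1982.
Target odds = 0.9/0.1 = 9.
Need 1.5ⁿ ≥ 9 ÷ (729/1982) = 1982/81.
1.5⁷ = 17.0859375 falls short of 1982/81 but 1.5⁸ = 25.62890625 reaches it, so n = 8.

8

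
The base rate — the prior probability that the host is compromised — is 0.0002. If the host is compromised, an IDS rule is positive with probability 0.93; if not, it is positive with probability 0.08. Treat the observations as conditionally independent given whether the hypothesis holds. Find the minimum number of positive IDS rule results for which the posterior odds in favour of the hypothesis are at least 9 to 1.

5

Prior odds: 0.0002 ÷ 0.9998 = 1/4999.
Likelihood ratio of a positive = 0.93/0.08 = 11.625.
Target odds = 9.
Require 11.625ⁿ ≥ 9 ÷ (1/4999) = 44991.
11.625⁴ = 74805201/4096 falls short of 44991 but 11.625⁵ ≈212307 reaches it, so n = 5.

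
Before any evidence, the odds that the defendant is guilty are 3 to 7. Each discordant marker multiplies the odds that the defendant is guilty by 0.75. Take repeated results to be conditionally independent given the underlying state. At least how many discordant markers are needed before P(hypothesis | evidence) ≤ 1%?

14

Prior odds = 3/7.
Likelihood ratio per discordant marker = 0.75.
Target odds: 0.01 ÷ 0.99 = 1/99.
Need (3/7) × 0.75ⁿ ≤ 1/99, i.e. 0.75ⁿ ≤ 7/297.
0.75¹³ = 1594323/67108864 is still above 7/297 but 0.75¹⁴ = 4782969/268435456 is at or below it, so n = 14.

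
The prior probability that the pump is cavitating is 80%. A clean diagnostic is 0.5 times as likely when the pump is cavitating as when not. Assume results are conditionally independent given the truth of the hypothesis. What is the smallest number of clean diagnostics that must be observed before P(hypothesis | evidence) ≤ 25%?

4

Prior odds = 0.8/0.2 = 4.
Likelihood ratio per clean diagnostic = 0.5.
Target odds: 0.25 ÷ 0.75 = 1/3.
Require 0.5ⁿ ≤ 1/3 ÷ 4 = 1/12.
0.5³ = 0.125 is still above 1/12 but 0.5⁴ = 0.0625 is at or below it, so n = 4.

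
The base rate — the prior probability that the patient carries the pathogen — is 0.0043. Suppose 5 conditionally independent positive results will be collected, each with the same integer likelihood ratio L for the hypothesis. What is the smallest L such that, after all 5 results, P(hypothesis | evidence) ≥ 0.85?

5

Prior odds = 0.0043/0.9957 = 43/9957.
Target odds = 0.85/0.15 = 17/3.
Need L⁵ ≥ 17/3 ÷ (43/9957) = 56423/43.
4⁵ = 1024 < 56423/43 ≤ 3125 = 5⁵, so L = 5.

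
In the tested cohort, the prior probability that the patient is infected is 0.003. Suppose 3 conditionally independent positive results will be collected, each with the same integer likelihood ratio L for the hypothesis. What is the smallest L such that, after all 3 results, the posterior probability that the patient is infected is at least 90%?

15

Prior odds = 0.003/0.997 = 3/997.
Target odds = 0.9/0.1 = 9.
Need L³ ≥ 9 ÷ (3/997) = 2991.
14³ = 2744 < 2991 ≤ 3375 = 15³, so L = 15.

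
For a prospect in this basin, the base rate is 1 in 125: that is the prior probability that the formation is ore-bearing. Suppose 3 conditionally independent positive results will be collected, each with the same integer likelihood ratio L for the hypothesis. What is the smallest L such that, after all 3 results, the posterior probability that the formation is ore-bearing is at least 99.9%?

50

Prior odds = 0.008/0.992 = 1/124.
Target odds = 0.999/0.001 = 999.
Need L³ ≥ 999 ÷ (1/124) = 123876.
49³ = 117649 < 123876 ≤ 125000 = 50³, so L = 50.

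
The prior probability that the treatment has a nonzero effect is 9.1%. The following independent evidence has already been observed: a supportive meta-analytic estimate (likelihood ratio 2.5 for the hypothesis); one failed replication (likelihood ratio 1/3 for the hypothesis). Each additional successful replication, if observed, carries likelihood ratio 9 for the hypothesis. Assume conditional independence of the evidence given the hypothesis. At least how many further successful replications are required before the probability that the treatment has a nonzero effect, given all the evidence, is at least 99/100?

4

Prior odds = 0.091/0.909 = 91/909.
Combined Bayes factor of the evidence already in hand = 2.5 × (1/3) = 5/6.
Odds after that evidence = (91/909) × 5/6 = 455/5454.
Target odds = 0.99/0.01 = 99.
Need 9ⁿ ≥ 99 ÷ (455/5454) = 539946/455.
9³ = 729 falls short of 539946/455 but 9⁴ = 6561 reaches it, so n = 4.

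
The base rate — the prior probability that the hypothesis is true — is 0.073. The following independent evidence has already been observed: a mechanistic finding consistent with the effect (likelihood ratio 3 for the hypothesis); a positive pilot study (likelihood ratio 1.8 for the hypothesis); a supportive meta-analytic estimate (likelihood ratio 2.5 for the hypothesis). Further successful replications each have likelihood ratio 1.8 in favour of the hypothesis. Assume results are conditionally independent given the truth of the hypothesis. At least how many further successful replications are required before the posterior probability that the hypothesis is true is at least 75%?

2

Prior odds = 0.073/0.927 = 73/927.
Combined Bayes factor of the evidence already in hand = 3 × 1.8 × 2.5 = 13.5.
Odds after that evidence = (73/927) × 13.5 = 219/206.
Target odds = 0.75/0.25 = 3.
Need 1.8ⁿ ≥ 3 ÷ (219/206) = 206/73.
1.8¹ = 1.8 falls short of 206/73 but 1.8² = 3.24 reaches it, so n = 2.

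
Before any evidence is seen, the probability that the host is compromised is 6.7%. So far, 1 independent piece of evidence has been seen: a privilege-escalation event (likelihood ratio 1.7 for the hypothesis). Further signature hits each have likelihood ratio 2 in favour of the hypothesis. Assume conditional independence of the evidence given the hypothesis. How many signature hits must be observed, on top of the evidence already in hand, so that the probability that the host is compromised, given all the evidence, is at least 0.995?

Prior odds = 0.067/0.933 = 67/933.
Bayes factor of the evidence already in hand = 1.7.
Odds after that evidence = (67/933) × 1.7 = 1139/9330.
Target odds = 0.995/0.005 = 199.
Need 2ⁿ ≥ 199 ÷ (1139/9330) = 1856670/1139.
2¹⁰ = 1024 falls short of 1856670/1139 but 2¹¹ = 2048 reaches it, so n = 11.

11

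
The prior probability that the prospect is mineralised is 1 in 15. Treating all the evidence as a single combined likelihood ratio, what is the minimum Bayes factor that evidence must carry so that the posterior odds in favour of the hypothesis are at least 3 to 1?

Prior odds = (1/15)/(14/15) = 1/14.
Target odds = 3.
Required Bayes factor = 3 ÷ (1/14) = 42.

42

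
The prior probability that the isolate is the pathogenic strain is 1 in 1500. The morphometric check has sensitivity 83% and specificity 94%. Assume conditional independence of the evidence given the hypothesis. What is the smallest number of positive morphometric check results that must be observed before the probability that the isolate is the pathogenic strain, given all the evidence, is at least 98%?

Prior odds: (1/1500) ÷ (1499/1500) = 1/1499.
False-positive rate = 1 − 0.94 = 0.06; likelihood ratio of a positive = 0.83/0.06 = 83/6.
Target posterior odds = 0.98/0.02 = 49.
Need (1/1499) × (83/6)ⁿ ≥ 49, i.e. (83/6)ⁿ ≥ 73451.
(83/6)⁴ = 47458321/1296 falls short of 73451 but (83/6)⁵ ≈506564 reaches it, so n = 5.

5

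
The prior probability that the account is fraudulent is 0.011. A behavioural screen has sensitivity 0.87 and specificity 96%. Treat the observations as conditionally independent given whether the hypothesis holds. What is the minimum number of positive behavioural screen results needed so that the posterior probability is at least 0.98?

3

Prior odds = 0.011/0.989 = 11/989.
False-positive rate = 1 − 0.96 = 0.04; likelihood ratio of a positive = 0.87/0.04 = 21.75.
Target posterior odds = 0.98/0.02 = 49.
Require 21.75ⁿ ≥ 49 ÷ (11/989) = 48461/11.
21.75² = 473.0625 falls short of 48461/11 but 21.75³ = 658503/64 reaches it, so n = 3.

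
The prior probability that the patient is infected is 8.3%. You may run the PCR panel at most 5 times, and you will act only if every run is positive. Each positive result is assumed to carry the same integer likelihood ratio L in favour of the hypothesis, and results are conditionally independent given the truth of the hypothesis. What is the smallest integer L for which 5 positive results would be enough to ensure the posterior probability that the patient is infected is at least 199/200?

Prior odds = 0.083/0.917 = 83/917.
Target odds = 0.995/0.005 = 199.
Need L⁵ ≥ 199 ÷ (83/917) = 182483/83.
4⁵ = 1024 < 182483/83 ≤ 3125 = 5⁵, so L = 5.

5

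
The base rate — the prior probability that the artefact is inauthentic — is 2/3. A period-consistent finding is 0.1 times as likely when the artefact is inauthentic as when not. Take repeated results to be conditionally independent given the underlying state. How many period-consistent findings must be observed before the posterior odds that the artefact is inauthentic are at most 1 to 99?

Prior odds = (2/3)/(1/3) = 2.
Likelihood ratio per period-consistent finding = 0.1.
Target odds = 1/99.
Need 2 × 0.1ⁿ ≤ 1/99, i.e. 0.1ⁿ ≤ 1/198.
0.1² = 0.01 is still above 1/198 but 0.1³ = 0.001 is at or below it, so n = 3.

3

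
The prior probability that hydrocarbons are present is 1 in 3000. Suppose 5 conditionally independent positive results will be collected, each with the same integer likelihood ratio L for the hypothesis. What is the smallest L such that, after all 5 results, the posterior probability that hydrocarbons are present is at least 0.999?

Prior odds = (1/3000)/(2999/3000) = 1/2999.
Target odds = 0.999/0.001 = 999.
Need L⁵ ≥ 999 ÷ (1/2999) = 2996001.
19⁵ = 2476099 < 2996001 ≤ 3200000 = 20⁵, so L = 20.

20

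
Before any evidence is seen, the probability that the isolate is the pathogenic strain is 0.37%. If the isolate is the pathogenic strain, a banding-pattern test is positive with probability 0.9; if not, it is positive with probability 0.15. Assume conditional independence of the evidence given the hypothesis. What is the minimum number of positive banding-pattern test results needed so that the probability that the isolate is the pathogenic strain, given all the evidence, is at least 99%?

6

Prior odds = 0.0037/0.9963 = 37/9963.
Likelihood ratio of a positive = 0.9/0.15 = 6.
Target posterior odds = 0.99/0.01 = 99.
Need (37/9963) × 6ⁿ ≥ 99, i.e. 6ⁿ ≥ 986337/37.
6⁵ = 7776 falls short of 986337/37 but 6⁶ = 46656 reaches it, so n = 6.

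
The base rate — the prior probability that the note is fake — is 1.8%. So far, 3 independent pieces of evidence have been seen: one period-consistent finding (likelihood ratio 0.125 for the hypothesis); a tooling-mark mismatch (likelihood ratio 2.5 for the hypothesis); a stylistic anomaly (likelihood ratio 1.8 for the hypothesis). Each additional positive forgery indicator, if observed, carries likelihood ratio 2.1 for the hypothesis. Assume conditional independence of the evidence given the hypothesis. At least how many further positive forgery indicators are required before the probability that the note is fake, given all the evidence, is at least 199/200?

Prior odds = 0.018/0.982 = 9/491.
Combined Bayes factor of the evidence already in hand = 0.125 × 2.5 × 1.8 = 0.5625.
Odds after that evidence = (9/491) × 0.5625 = 81/7856.
Target odds = 0.995/0.005 = 199.
Need 2.1ⁿ ≥ 199 ÷ (81/7856) = 1563344/81.
2.1¹³ ≈15447.2 falls short of 1563344/81 but 2.1¹⁴ ≈32439.2 reaches it, so n = 14.

14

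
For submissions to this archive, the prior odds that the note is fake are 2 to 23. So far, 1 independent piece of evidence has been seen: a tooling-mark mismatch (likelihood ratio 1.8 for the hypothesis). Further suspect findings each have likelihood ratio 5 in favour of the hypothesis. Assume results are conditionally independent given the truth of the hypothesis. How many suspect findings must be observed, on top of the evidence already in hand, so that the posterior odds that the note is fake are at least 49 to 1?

4

Prior odds = 2/23.
Bayes factor of the evidence already in hand = 1.8.
Odds after that evidence = (2/23) × 1.8 = 18/115.
Target odds = 49.
Need 5ⁿ ≥ 49 ÷ (18/115) = 5635/18.
5³ = 125 falls short of 5635/18 but 5⁴ = 625 reaches it, so n = 4.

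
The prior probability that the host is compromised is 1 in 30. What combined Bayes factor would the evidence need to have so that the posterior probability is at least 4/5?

Prior odds = (1/30)/(29/30) = 1/29.
Target odds = 0.8/0.2 = 4.
Required Bayes factor = 4 ÷ (1/29) = 116.

116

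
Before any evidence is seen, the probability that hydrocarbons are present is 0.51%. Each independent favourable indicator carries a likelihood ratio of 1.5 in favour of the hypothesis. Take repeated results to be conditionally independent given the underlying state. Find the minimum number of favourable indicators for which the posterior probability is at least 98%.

Prior odds: 0.0051 ÷ 0.9949 = 51/9949.
Likelihood ratio per favourable indicator = 1.5.
Target odds: 0.98 ÷ 0.02 = 49.
Need (51/9949) × 1.5ⁿ ≥ 49, i.e. 1.5ⁿ ≥ 487501/51.
1.5²² ≈7481.83 falls short of 487501/51 but 1.5²³ ≈11222.7 reaches it, so n = 23.

23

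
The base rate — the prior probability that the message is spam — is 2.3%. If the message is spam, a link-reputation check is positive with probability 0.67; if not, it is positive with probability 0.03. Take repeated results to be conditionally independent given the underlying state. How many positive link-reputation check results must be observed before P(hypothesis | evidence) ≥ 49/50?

3

Prior odds = 0.023/0.977 = 23/977.
Likelihood ratio of a positive = 0.67/0.03 = 67/3.
Target odds: 0.98 ÷ 0.02 = 49.
Require (67/3)ⁿ ≥ 49 ÷ (23/977) = 47873/23.
(67/3)² = 4489/9 falls short of 47873/23 but (67/3)³ = 300763/27 reaches it, so n = 3.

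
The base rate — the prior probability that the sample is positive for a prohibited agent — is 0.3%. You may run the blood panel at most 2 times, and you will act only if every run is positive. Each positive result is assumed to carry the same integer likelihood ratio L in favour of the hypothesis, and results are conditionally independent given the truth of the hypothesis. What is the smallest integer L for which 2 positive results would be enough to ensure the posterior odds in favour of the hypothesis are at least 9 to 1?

Prior odds = 0.003/0.997 = 3/997.
Target odds = 9.
Need L² ≥ 9 ÷ (3/997) = 2991.
54² = 2916 < 2991 ≤ 3025 = 55², so L = 55.

55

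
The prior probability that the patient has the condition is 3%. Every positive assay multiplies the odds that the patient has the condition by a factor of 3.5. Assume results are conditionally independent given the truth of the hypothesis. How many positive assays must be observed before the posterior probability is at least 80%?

Prior odds: 0.03 ÷ 0.97 = 3/97.
Likelihood ratio per positive assay = 3.5.
Target odds: 0.8 ÷ 0.2 = 4.
Require 3.5ⁿ ≥ 4 ÷ (3/97) = 388/3.
3.5³ = 42.875 falls short of 388/3 but 3.5⁴ = 150.0625 reaches it, so n = 4.

4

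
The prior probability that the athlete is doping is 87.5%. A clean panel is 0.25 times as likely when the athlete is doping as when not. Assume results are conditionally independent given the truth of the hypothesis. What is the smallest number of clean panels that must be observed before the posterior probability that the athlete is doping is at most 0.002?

6

Prior odds: 0.875 ÷ 0.125 = 7.
Likelihood ratio per clean panel = 0.25.
Target posterior odds = 0.002/0.998 = 1/499.
Require 0.25ⁿ ≤ 1/499 ÷ 7 = 1/3493.
0.25⁵ = 1/1024 is still above 1/3493 but 0.25⁶ = 1/4096 is at or below it, so n = 6.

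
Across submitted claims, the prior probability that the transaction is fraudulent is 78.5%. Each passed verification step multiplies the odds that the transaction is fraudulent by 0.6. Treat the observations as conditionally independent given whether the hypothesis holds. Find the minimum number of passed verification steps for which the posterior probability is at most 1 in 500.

Prior odds: 0.785 ÷ 0.215 = 157/43.
Likelihood ratio per passed verification step = 0.6.
Target posterior odds = 0.002/0.998 = 1/499.
Need (157/43) × 0.6ⁿ ≤ 1/499, i.e. 0.6ⁿ ≤ 43/78343.
0.6¹⁴ ≈0.000783642 is still above 43/78343 but 0.6¹⁵ ≈0.000470185 is at or below it, so n = 15.

15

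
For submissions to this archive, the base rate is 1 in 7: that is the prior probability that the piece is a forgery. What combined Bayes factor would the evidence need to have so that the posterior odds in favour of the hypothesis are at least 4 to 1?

Prior odds = (1/7)/(6/7) = 1/6.
Target odds = 4.
Required Bayes factor = 4 ÷ (1/6) = 24.

24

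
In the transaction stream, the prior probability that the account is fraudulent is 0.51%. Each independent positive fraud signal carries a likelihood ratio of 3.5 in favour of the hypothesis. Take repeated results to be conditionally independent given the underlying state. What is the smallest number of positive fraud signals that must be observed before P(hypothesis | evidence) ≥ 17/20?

6

Prior odds = 0.0051/0.9949 = 51/9949.
Likelihood ratio per positive fraud signal = 3.5.
Target odds: 0.85 ÷ 0.15 = 17/3.
Require 3.5ⁿ ≥ 17/3 ÷ (51/9949) = 9949/9.
3.5⁵ = 525.21875 falls short of 9949/9 but 3.5⁶ = 1838.265625 reaches it, so n = 6.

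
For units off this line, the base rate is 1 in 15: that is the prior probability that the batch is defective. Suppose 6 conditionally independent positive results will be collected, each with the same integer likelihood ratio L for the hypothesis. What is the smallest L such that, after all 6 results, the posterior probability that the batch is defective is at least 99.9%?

5

Prior odds = (1/15)/(14/15) = 1/14.
Target odds = 0.999/0.001 = 999.
Need L⁶ ≥ 999 ÷ (1/14) = 13986.
4⁶ = 4096 < 13986 ≤ 15625 = 5⁶, so L = 5.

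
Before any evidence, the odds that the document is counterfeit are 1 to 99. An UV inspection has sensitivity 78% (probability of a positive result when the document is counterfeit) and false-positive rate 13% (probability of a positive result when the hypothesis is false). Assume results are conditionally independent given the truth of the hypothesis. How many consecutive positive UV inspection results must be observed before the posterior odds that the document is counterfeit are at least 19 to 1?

5

Prior odds = 1/99.
Likelihood ratio of a positive result = 0.78/0.13 = 6.
Target odds = 19.
Require 6ⁿ ≥ 19 ÷ (1/99) = 1881.
6⁴ = 1296 falls short of 1881 but 6⁵ = 7776 reaches it, so n = 5.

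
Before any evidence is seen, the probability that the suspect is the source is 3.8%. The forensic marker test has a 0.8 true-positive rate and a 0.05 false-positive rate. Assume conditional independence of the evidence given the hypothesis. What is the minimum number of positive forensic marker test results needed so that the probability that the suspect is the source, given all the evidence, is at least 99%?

3

Prior odds = 0.038/0.962 = 19/481.
Likelihood ratio of a positive result = 0.8/0.05 = 16.
Target posterior odds = 0.99/0.01 = 99.
Require 16ⁿ ≥ 99 ÷ (19/481) = 47619/19.
16² = 256 falls short of 47619/19 but 16³ = 4096 reaches it, so n = 3.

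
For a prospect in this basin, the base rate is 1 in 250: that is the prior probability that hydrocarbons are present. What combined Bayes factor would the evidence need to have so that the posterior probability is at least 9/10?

2241

Prior odds = 0.004/0.996 = 1/249.
Target odds = 0.9/0.1 = 9.
Required Bayes factor = 9 ÷ (1/249) = 2241.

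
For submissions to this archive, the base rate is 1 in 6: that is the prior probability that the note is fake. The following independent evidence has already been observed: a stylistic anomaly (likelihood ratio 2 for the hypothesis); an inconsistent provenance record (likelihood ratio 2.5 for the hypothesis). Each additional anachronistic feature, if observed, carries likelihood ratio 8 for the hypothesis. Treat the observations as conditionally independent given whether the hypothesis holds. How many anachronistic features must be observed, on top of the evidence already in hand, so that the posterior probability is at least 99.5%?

3

Prior odds = (1/6)/(5/6) = 0.2.
Combined Bayes factor of the evidence already in hand = 2 × 2.5 = 5.
Odds after that evidence = 0.2 × 5 = 1.
Target odds = 0.995/0.005 = 199.
Need 8ⁿ ≥ 199 ÷ 1 = 199.
8² = 64 falls short of 199 but 8³ = 512 reaches it, so n = 3.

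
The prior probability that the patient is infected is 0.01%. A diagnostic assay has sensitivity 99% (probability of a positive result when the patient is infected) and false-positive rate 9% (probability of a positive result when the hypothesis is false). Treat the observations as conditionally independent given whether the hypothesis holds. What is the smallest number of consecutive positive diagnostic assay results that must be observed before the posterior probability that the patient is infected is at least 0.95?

6

Prior odds = 0.0001/0.9999 = 1/9999.
Likelihood ratio of a positive result = 0.99/0.09 = 11.
Target posterior odds = 0.95/0.05 = 19.
Require 11ⁿ ≥ 19 ÷ (1/9999) = 189981.
11⁵ = 161051 falls short of 189981 but 11⁶ = 1771561 reaches it, so n = 6.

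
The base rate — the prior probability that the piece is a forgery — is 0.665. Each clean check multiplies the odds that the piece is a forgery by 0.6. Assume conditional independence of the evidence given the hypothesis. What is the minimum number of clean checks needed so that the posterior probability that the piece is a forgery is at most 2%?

9

Prior odds = 0.665/0.335 = 133/67.
Likelihood ratio per clean check = 0.6.
Target odds: 0.02 ÷ 0.98 = 1/49.
Need (133/67) × 0.6ⁿ ≤ 1/49, i.e. 0.6ⁿ ≤ 67/6517.
0.6⁸ = 6561/390625 is still above 67/6517 but 0.6⁹ = 19683/1953125 is at or below it, so n = 9.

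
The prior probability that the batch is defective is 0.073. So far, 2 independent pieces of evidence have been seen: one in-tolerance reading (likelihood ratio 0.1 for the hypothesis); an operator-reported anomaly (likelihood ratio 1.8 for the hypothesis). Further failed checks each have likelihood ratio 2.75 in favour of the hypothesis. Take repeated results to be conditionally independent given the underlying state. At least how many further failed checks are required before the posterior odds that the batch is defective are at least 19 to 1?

8

Prior odds = 0.073/0.927 = 73/927.
Combined Bayes factor of the evidence already in hand = 0.1 × 1.8 = 0.18.
Odds after that evidence = (73/927) × 0.18 = 73/5150.
Target odds = 19.
Need 2.75ⁿ ≥ 19 ÷ (73/5150) = 97850/73.
2.75⁷ = 19487171/16384 falls short of 97850/73 but 2.75⁸ = 214358881/65536 reaches it, so n = 8.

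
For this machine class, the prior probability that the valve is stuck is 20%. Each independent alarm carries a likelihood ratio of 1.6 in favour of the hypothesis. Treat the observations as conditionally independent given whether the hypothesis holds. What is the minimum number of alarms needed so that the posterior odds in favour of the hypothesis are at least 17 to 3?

7

Prior odds = 0.2/0.8 = 0.25.
Likelihood ratio per alarm = 1.6.
Target odds = 17/3.
Require 1.6ⁿ ≥ 17/3 ÷ 0.25 = 68/3.
1.6⁶ = 262144/15625 falls short of 68/3 but 1.6⁷ = 2097152/78125 reaches it, so n = 7.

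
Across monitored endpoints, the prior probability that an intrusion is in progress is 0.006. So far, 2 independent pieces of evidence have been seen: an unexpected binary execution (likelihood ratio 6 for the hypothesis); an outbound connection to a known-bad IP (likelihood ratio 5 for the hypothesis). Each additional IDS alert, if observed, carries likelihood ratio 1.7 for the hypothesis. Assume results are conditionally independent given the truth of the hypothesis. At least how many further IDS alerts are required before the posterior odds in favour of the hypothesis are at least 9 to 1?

Prior odds = 0.006/0.994 = 3/497.
Combined Bayes factor of the evidence already in hand = 6 × 5 = 30.
Odds after that evidence = (3/497) × 30 = 90/497.
Target odds = 9.
Need 1.7ⁿ ≥ 9 ÷ (90/497) = 49.7.
1.7⁷ = 410338673/10000000 falls short of 49.7 but 1.7⁸ ≈69.7576 reaches it, so n = 8.

8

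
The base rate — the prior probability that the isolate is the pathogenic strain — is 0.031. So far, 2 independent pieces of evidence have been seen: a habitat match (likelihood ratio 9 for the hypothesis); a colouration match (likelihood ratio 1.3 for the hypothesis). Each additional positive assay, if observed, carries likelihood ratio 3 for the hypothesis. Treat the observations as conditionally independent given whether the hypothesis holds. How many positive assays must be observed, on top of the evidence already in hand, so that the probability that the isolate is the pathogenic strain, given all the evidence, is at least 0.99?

6

Prior odds = 0.031/0.969 = 31/969.
Combined Bayes factor of the evidence already in hand = 9 × 1.3 = 11.7.
Odds after that evidence = (31/969) × 11.7 = 1209/3230.
Target odds = 0.99/0.01 = 99.
Need 3ⁿ ≥ 99 ÷ (1209/3230) = 106590/403.
3⁵ = 243 falls short of 106590/403 but 3⁶ = 729 reaches it, so n = 6.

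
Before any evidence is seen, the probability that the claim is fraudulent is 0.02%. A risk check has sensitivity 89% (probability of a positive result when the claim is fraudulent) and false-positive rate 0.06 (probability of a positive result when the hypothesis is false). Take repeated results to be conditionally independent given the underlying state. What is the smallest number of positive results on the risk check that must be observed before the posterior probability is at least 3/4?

Prior odds = 0.0002/0.9998 = 1/4999.
Likelihood ratio of a positive result = 0.89/0.06 = 89/6.
Target odds: 0.75 ÷ 0.25 = 3.
Require (89/6)ⁿ ≥ 3 ÷ (1/4999) = 14997.
(89/6)³ = 704969/216 falls short of 14997 but (89/6)⁴ = 62742241/1296 reaches it, so n = 4.

4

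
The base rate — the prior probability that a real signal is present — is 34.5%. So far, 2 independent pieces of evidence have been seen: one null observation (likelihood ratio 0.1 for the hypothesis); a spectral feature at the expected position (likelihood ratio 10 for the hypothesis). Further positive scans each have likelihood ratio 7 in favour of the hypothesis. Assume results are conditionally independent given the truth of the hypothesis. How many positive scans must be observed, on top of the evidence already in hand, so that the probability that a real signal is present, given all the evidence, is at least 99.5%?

Prior odds = 0.345/0.655 = 69/131.
Combined Bayes factor of the evidence already in hand = 0.1 × 10 = 1.
Odds after that evidence = (69/131) × 1 = 69/131.
Target odds = 0.995/0.005 = 199.
Need 7ⁿ ≥ 199 ÷ (69/131) = 26069/69.
7³ = 343 falls short of 26069/69 but 7⁴ = 2401 reaches it, so n = 4.

4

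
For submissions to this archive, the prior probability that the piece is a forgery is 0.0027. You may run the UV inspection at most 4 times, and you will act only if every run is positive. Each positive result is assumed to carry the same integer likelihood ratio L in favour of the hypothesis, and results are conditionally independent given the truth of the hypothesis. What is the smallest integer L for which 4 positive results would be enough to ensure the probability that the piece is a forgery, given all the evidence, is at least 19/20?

Prior odds = 0.0027/0.9973 = 27/9973.
Target odds = 0.95/0.05 = 19.
Need L⁴ ≥ 19 ÷ (27/9973) = 189487/27.
9⁴ = 6561 < 189487/27 ≤ 10000 = 10⁴, so L = 10.

10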